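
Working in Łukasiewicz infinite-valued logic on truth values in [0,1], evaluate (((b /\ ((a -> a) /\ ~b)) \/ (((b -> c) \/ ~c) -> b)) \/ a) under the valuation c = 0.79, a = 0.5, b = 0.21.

0.50

(a -> a): min(1, 1 − 0.5 + 0.5) = 1
~b: Łukasiewicz ¬ gives 1 − 0.21 = 0.79
((a -> a) /\ ~b) = min(1, 0.79) = 0.79
(b /\ ((a -> a) /\ ~b)) = min(0.21, 0.79) = 0.21
(b -> c): min(1, 1 − 0.21 + 0.79) = 1
~c: Łukasiewicz ¬ gives 1 − 0.79 = 0.21
((b -> c) \/ ~c) = max(1, 0.21) = 1
(((b -> c) \/ ~c) -> b): min(1, 1 − 1 + 0.21) = 0.21
((b /\ ((a -> a) /\ ~b)) \/ (((b -> c) \/ ~c) -> b)) = max(0.21, 0.21) = 0.21
(((b /\ ((a -> a) /\ ~b)) \/ (((b -> c) \/ ~c) -> b)) \/ a) = max(0.21, 0.5) = 0.5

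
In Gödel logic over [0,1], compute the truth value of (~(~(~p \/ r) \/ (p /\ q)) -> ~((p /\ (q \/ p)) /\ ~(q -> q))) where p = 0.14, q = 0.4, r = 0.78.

1.00

~p: Gödel ¬ of 0.14 = 0 (operand ≠ 0)
(~p \/ r) = max(0, 0.78) = 0.78
~(~p \/ r): Gödel ¬ of 0.78 = 0 (operand ≠ 0)
(p /\ q) = min(0.14, 0.4) = 0.14
(~(~p \/ r) \/ (p /\ q)) = max(0, 0.14) = 0.14
~(~(~p \/ r) \/ (p /\ q)): Gödel ¬ of 0.14 = 0 (operand ≠ 0)
(q \/ p) = max(0.4, 0.14) = 0.4
(p /\ (q \/ p)) = min(0.14, 0.4) = 0.14
(q -> q): 0.4 ≤ 0.4, so result = 1
~(q -> q): Gödel ¬ of 1 = 0 (operand ≠ 0)
((p /\ (q \/ p)) /\ ~(q -> q)) = min(0.14, 0) = 0
~((p /\ (q \/ p)) /\ ~(q -> q)): Gödel ¬ of 0 = 1 (operand is 0)
(~(~(~p \/ r) \/ (p /\ q)) -> ~((p /\ (q \/ p)) /\ ~(q -> q))): 0 ≤ 1, so result = 1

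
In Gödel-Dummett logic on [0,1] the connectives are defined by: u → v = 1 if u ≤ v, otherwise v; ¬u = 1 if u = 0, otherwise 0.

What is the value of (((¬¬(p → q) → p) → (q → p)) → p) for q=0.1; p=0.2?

0.20

(p → q): 0.2 > 0.1, so result = 0.1
¬(p → q): Gödel ¬ of 0.1 = 0 (operand ≠ 0)
¬¬(p → q): Gödel ¬ of 0 = 1 (operand is 0)
(¬¬(p → q) → p): 1 > 0.2, so result = 0.2
(q → p): 0.1 ≤ 0.2, so result = 1
((¬¬(p → q) → p) → (q → p)): 0.2 ≤ 1, so result = 1
(((¬¬(p → q) → p) → (q → p)) → p): 1 > 0.2, so result = 0.2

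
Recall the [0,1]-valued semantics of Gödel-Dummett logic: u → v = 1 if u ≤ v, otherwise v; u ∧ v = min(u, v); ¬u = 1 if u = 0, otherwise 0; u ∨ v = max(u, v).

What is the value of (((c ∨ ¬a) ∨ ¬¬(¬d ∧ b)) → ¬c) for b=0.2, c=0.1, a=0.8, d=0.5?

0.00

¬a: Gödel ¬ of 0.8 = 0 (operand ≠ 0)
(c ∨ ¬a) = max(0.1, 0) = 0.1
¬d: Gödel ¬ of 0.5 = 0 (operand ≠ 0)
(¬d ∧ b) = min(0, 0.2) = 0
¬(¬d ∧ b): Gödel ¬ of 0 = 1 (operand is 0)
¬¬(¬d ∧ b): Gödel ¬ of 1 = 0 (operand ≠ 0)
((c ∨ ¬a) ∨ ¬¬(¬d ∧ b)) = max(0.1, 0) = 0.1
¬c: Gödel ¬ of 0.1 = 0 (operand ≠ 0)
(((c ∨ ¬a) ∨ ¬¬(¬d ∧ b)) → ¬c): 0.1 > 0, so result = 0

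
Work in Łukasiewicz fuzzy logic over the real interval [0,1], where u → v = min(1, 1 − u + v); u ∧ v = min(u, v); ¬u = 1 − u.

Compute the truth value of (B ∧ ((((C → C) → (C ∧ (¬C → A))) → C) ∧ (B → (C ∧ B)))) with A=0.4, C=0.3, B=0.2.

0.20

(C → C): min(1, 1 − 0.3 + 0.3) = 1
¬C: Łukasiewicz ¬ gives 1 − 0.3 = 0.7
(¬C → A): min(1, 1 − 0.7 + 0.4) = 0.7
(C ∧ (¬C → A)) = min(0.3, 0.7) = 0.3
((C → C) → (C ∧ (¬C → A))): min(1, 1 − 1 + 0.3) = 0.3
(((C → C) → (C ∧ (¬C → A))) → C): min(1, 1 − 0.3 + 0.3) = 1
(C ∧ B) = min(0.3, 0.2) = 0.2
(B → (C ∧ B)): min(1, 1 − 0.2 + 0.2) = 1
((((C → C) → (C ∧ (¬C → A))) → C) ∧ (B → (C ∧ B))) = min(1, 1) = 1
(B ∧ ((((C → C) → (C ∧ (¬C → A))) → C) ∧ (B → (C ∧ B)))) = min(0.2, 1) = 0.2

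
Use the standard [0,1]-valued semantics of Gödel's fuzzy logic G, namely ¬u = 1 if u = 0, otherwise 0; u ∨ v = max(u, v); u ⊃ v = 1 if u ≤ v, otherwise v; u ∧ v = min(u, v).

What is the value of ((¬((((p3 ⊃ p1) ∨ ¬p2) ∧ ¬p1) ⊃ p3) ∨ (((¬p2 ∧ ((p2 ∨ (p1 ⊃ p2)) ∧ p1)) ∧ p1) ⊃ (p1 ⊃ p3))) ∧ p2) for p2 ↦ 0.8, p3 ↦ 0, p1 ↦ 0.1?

(p3 ⊃ p1): 0 ≤ 0.1, so result = 1
¬p2: Gödel ¬ of 0.8 = 0 (operand ≠ 0)
((p3 ⊃ p1) ∨ ¬p2) = max(1, 0) = 1
¬p1: Gödel ¬ of 0.1 = 0 (operand ≠ 0)
(((p3 ⊃ p1) ∨ ¬p2) ∧ ¬p1) = min(1, 0) = 0
((((p3 ⊃ p1) ∨ ¬p2) ∧ ¬p1) ⊃ p3): 0 ≤ 0, so result = 1
¬((((p3 ⊃ p1) ∨ ¬p2) ∧ ¬p1) ⊃ p3): Gödel ¬ of 1 = 0 (operand ≠ 0)
¬p2: Gödel ¬ of 0.8 = 0 (operand ≠ 0)
(p1 ⊃ p2): 0.1 ≤ 0.8, so result = 1
(p2 ∨ (p1 ⊃ p2)) = max(0.8, 1) = 1
((p2 ∨ (p1 ⊃ p2)) ∧ p1) = min(1, 0.1) = 0.1
(¬p2 ∧ ((p2 ∨ (p1 ⊃ p2)) ∧ p1)) = min(0, 0.1) = 0
((¬p2 ∧ ((p2 ∨ (p1 ⊃ p2)) ∧ p1)) ∧ p1) = min(0, 0.1) = 0
(p1 ⊃ p3): 0.1 > 0, so result = 0
(((¬p2 ∧ ((p2 ∨ (p1 ⊃ p2)) ∧ p1)) ∧ p1) ⊃ (p1 ⊃ p3)): 0 ≤ 0, so result = 1
(¬((((p3 ⊃ p1) ∨ ¬p2) ∧ ¬p1) ⊃ p3) ∨ (((¬p2 ∧ ((p2 ∨ (p1 ⊃ p2)) ∧ p1)) ∧ p1) ⊃ (p1 ⊃ p3))) = max(0, 1) = 1
((¬((((p3 ⊃ p1) ∨ ¬p2) ∧ ¬p1) ⊃ p3) ∨ (((¬p2 ∧ ((p2 ∨ (p1 ⊃ p2)) ∧ p1)) ∧ p1) ⊃ (p1 ⊃ p3))) ∧ p2) = min(1, 0.8) = 0.8

0.80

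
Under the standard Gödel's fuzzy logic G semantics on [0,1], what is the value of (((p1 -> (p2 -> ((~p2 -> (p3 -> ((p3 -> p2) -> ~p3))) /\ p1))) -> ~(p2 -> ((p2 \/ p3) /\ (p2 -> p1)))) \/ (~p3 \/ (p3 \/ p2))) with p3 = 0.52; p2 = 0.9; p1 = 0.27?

~p2: Gödel ¬ of 0.9 = 0 (operand ≠ 0)
(p3 -> p2): 0.52 ≤ 0.9, so result = 1
~p3: Gödel ¬ of 0.52 = 0 (operand ≠ 0)
((p3 -> p2) -> ~p3): 1 > 0, so result = 0
(p3 -> ((p3 -> p2) -> ~p3)): 0.52 > 0, so result = 0
(~p2 -> (p3 -> ((p3 -> p2) -> ~p3))): 0 ≤ 0, so result = 1
((~p2 -> (p3 -> ((p3 -> p2) -> ~p3))) /\ p1) = min(1, 0.27) = 0.27
(p2 -> ((~p2 -> (p3 -> ((p3 -> p2) -> ~p3))) /\ p1)): 0.9 > 0.27, so result = 0.27
(p1 -> (p2 -> ((~p2 -> (p3 -> ((p3 -> p2) -> ~p3))) /\ p1))): 0.27 ≤ 0.27, so result = 1
(p2 \/ p3) = max(0.9, 0.52) = 0.9
(p2 -> p1): 0.9 > 0.27, so result = 0.27
((p2 \/ p3) /\ (p2 -> p1)) = min(0.9, 0.27) = 0.27
(p2 -> ((p2 \/ p3) /\ (p2 -> p1))): 0.9 > 0.27, so result = 0.27
~(p2 -> ((p2 \/ p3) /\ (p2 -> p1))): Gödel ¬ of 0.27 = 0 (operand ≠ 0)
((p1 -> (p2 -> ((~p2 -> (p3 -> ((p3 -> p2) -> ~p3))) /\ p1))) -> ~(p2 -> ((p2 \/ p3) /\ (p2 -> p1)))): 1 > 0, so result = 0
~p3: Gödel ¬ of 0.52 = 0 (operand ≠ 0)
(p3 \/ p2) = max(0.52, 0.9) = 0.9
(~p3 \/ (p3 \/ p2)) = max(0, 0.9) = 0.9
(((p1 -> (p2 -> ((~p2 -> (p3 -> ((p3 -> p2) -> ~p3))) /\ p1))) -> ~(p2 -> ((p2 \/ p3) /\ (p2 -> p1)))) \/ (~p3 \/ (p3 \/ p2))) = max(0, 0.9) = 0.9

0.90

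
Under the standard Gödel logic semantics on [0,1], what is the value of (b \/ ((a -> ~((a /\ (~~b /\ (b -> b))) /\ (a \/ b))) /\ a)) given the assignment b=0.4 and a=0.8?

0.40

~b: Gödel ¬ of 0.4 = 0 (operand ≠ 0)
~~b: Gödel ¬ of 0 = 1 (operand is 0)
(b -> b): 0.4 ≤ 0.4, so result = 1
(~~b /\ (b -> b)) = min(1, 1) = 1
(a /\ (~~b /\ (b -> b))) = min(0.8, 1) = 0.8
(a \/ b) = max(0.8, 0.4) = 0.8
((a /\ (~~b /\ (b -> b))) /\ (a \/ b)) = min(0.8, 0.8) = 0.8
~((a /\ (~~b /\ (b -> b))) /\ (a \/ b)): Gödel ¬ of 0.8 = 0 (operand ≠ 0)
(a -> ~((a /\ (~~b /\ (b -> b))) /\ (a \/ b))): 0.8 > 0, so result = 0
((a -> ~((a /\ (~~b /\ (b -> b))) /\ (a \/ b))) /\ a) = min(0, 0.8) = 0
(b \/ ((a -> ~((a /\ (~~b /\ (b -> b))) /\ (a \/ b))) /\ a)) = max(0.4, 0) = 0.4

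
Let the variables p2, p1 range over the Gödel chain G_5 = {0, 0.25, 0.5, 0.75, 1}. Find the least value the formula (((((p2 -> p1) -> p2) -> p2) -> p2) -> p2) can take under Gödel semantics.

The minimum is attained at p2 = 0.25, p1 = 0:
  (p2 -> p1): 0.25 > 0, so result = 0
  ((p2 -> p1) -> p2): 0 ≤ 0.25, so result = 1
  (((p2 -> p1) -> p2) -> p2): 1 > 0.25, so result = 0.25
  ((((p2 -> p1) -> p2) -> p2) -> p2): 0.25 ≤ 0.25, so result = 1
  (((((p2 -> p1) -> p2) -> p2) -> p2) -> p2): 1 > 0.25, so result = 0.25
Checking all 25 assignments confirms none give a value below 0.25.

0.25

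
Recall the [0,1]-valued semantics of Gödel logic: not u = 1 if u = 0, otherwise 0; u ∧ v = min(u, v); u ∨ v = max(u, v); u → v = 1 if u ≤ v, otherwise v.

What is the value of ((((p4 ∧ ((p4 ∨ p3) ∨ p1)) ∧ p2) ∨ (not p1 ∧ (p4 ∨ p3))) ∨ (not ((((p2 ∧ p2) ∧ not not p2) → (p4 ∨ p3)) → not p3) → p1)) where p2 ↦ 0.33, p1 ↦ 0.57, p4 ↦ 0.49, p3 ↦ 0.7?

(p4 ∨ p3) = max(0.49, 0.7) = 0.7
((p4 ∨ p3) ∨ p1) = max(0.7, 0.57) = 0.7
(p4 ∧ ((p4 ∨ p3) ∨ p1)) = min(0.49, 0.7) = 0.49
((p4 ∧ ((p4 ∨ p3) ∨ p1)) ∧ p2) = min(0.49, 0.33) = 0.33
not p1: Gödel ¬ of 0.57 = 0 (operand ≠ 0)
(p4 ∨ p3) = max(0.49, 0.7) = 0.7
(not p1 ∧ (p4 ∨ p3)) = min(0, 0.7) = 0
(((p4 ∧ ((p4 ∨ p3) ∨ p1)) ∧ p2) ∨ (not p1 ∧ (p4 ∨ p3))) = max(0.33, 0) = 0.33
(p2 ∧ p2) = min(0.33, 0.33) = 0.33
not p2: Gödel ¬ of 0.33 = 0 (operand ≠ 0)
not not p2: Gödel ¬ of 0 = 1 (operand is 0)
((p2 ∧ p2) ∧ not not p2) = min(0.33, 1) = 0.33
(p4 ∨ p3) = max(0.49, 0.7) = 0.7
(((p2 ∧ p2) ∧ not not p2) → (p4 ∨ p3)): 0.33 ≤ 0.7, so result = 1
not p3: Gödel ¬ of 0.7 = 0 (operand ≠ 0)
((((p2 ∧ p2) ∧ not not p2) → (p4 ∨ p3)) → not p3): 1 > 0, so result = 0
not ((((p2 ∧ p2) ∧ not not p2) → (p4 ∨ p3)) → not p3): Gödel ¬ of 0 = 1 (operand is 0)
(not ((((p2 ∧ p2) ∧ not not p2) → (p4 ∨ p3)) → not p3) → p1): 1 > 0.57, so result = 0.57
((((p4 ∧ ((p4 ∨ p3) ∨ p1)) ∧ p2) ∨ (not p1 ∧ (p4 ∨ p3))) ∨ (not ((((p2 ∧ p2) ∧ not not p2) → (p4 ∨ p3)) → not p3) → p1)) = max(0.33, 0.57) = 0.57

0.57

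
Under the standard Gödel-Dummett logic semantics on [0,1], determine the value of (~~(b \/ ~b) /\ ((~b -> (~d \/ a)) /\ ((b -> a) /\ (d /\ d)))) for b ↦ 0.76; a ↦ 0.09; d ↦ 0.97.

0.09

~b: Gödel ¬ of 0.76 = 0 (operand ≠ 0)
(b \/ ~b) = max(0.76, 0) = 0.76
~(b \/ ~b): Gödel ¬ of 0.76 = 0 (operand ≠ 0)
~~(b \/ ~b): Gödel ¬ of 0 = 1 (operand is 0)
~b: Gödel ¬ of 0.76 = 0 (operand ≠ 0)
~d: Gödel ¬ of 0.97 = 0 (operand ≠ 0)
(~d \/ a) = max(0, 0.09) = 0.09
(~b -> (~d \/ a)): 0 ≤ 0.09, so result = 1
(b -> a): 0.76 > 0.09, so result = 0.09
(d /\ d) = min(0.97, 0.97) = 0.97
((b -> a) /\ (d /\ d)) = min(0.09, 0.97) = 0.09
((~b -> (~d \/ a)) /\ ((b -> a) /\ (d /\ d))) = min(1, 0.09) = 0.09
(~~(b \/ ~b) /\ ((~b -> (~d \/ a)) /\ ((b -> a) /\ (d /\ d)))) = min(1, 0.09) = 0.09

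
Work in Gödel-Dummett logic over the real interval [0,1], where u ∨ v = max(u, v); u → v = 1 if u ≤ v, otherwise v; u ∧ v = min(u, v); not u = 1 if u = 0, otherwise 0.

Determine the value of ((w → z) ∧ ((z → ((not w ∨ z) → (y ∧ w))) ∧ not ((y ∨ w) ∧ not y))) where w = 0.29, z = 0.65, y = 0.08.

(w → z): 0.29 ≤ 0.65, so result = 1
not w: Gödel ¬ of 0.29 = 0 (operand ≠ 0)
(not w ∨ z) = max(0, 0.65) = 0.65
(y ∧ w) = min(0.08, 0.29) = 0.08
((not w ∨ z) → (y ∧ w)): 0.65 > 0.08, so result = 0.08
(z → ((not w ∨ z) → (y ∧ w))): 0.65 > 0.08, so result = 0.08
(y ∨ w) = max(0.08, 0.29) = 0.29
not y: Gödel ¬ of 0.08 = 0 (operand ≠ 0)
((y ∨ w) ∧ not y) = min(0.29, 0) = 0
not ((y ∨ w) ∧ not y): Gödel ¬ of 0 = 1 (operand is 0)
((z → ((not w ∨ z) → (y ∧ w))) ∧ not ((y ∨ w) ∧ not y)) = min(0.08, 1) = 0.08
((w → z) ∧ ((z → ((not w ∨ z) → (y ∧ w))) ∧ not ((y ∨ w) ∧ not y))) = min(1, 0.08) = 0.08

0.08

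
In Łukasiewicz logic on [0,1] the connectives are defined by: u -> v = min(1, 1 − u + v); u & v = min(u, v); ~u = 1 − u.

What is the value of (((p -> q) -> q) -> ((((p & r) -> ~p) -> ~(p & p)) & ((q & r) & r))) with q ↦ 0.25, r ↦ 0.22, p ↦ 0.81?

(p -> q): min(1, 1 − 0.81 + 0.25) = 0.44
((p -> q) -> q): min(1, 1 − 0.44 + 0.25) = 0.81
(p & r) = min(0.81, 0.22) = 0.22
~p: Łukasiewicz ¬ gives 1 − 0.81 = 0.19
((p & r) -> ~p): min(1, 1 − 0.22 + 0.19) = 0.97
(p & p) = min(0.81, 0.81) = 0.81
~(p & p): Łukasiewicz ¬ gives 1 − 0.81 = 0.19
(((p & r) -> ~p) -> ~(p & p)): min(1, 1 − 0.97 + 0.19) = 0.22
(q & r) = min(0.25, 0.22) = 0.22
((q & r) & r) = min(0.22, 0.22) = 0.22
((((p & r) -> ~p) -> ~(p & p)) & ((q & r) & r)) = min(0.22, 0.22) = 0.22
(((p -> q) -> q) -> ((((p & r) -> ~p) -> ~(p & p)) & ((q & r) & r))): min(1, 1 − 0.81 + 0.22) = 0.41

0.41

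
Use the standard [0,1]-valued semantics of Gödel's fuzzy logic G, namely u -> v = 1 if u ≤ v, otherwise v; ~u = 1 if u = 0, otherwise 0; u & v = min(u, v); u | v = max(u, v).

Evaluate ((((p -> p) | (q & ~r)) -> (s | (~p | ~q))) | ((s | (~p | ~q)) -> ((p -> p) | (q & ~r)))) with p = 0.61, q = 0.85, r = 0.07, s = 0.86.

(p -> p): 0.61 ≤ 0.61, so result = 1
~r: Gödel ¬ of 0.07 = 0 (operand ≠ 0)
(q & ~r) = min(0.85, 0) = 0
((p -> p) | (q & ~r)) = max(1, 0) = 1
~p: Gödel ¬ of 0.61 = 0 (operand ≠ 0)
~q: Gödel ¬ of 0.85 = 0 (operand ≠ 0)
(~p | ~q) = max(0, 0) = 0
(s | (~p | ~q)) = max(0.86, 0) = 0.86
(((p -> p) | (q & ~r)) -> (s | (~p | ~q))): 1 > 0.86, so result = 0.86
~p: Gödel ¬ of 0.61 = 0 (operand ≠ 0)
~q: Gödel ¬ of 0.85 = 0 (operand ≠ 0)
(~p | ~q) = max(0, 0) = 0
(s | (~p | ~q)) = max(0.86, 0) = 0.86
(p -> p): 0.61 ≤ 0.61, so result = 1
~r: Gödel ¬ of 0.07 = 0 (operand ≠ 0)
(q & ~r) = min(0.85, 0) = 0
((p -> p) | (q & ~r)) = max(1, 0) = 1
((s | (~p | ~q)) -> ((p -> p) | (q & ~r))): 0.86 ≤ 1, so result = 1
((((p -> p) | (q & ~r)) -> (s | (~p | ~q))) | ((s | (~p | ~q)) -> ((p -> p) | (q & ~r)))) = max(0.86, 1) = 1

1.00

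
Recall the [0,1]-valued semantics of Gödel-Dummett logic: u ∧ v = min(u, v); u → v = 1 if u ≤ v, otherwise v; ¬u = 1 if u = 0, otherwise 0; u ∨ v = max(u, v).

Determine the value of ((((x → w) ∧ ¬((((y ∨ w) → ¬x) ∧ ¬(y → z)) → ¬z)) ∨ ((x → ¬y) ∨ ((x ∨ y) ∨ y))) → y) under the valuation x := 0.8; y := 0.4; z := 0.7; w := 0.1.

0.40

(x → w): 0.8 > 0.1, so result = 0.1
(y ∨ w) = max(0.4, 0.1) = 0.4
¬x: Gödel ¬ of 0.8 = 0 (operand ≠ 0)
((y ∨ w) → ¬x): 0.4 > 0, so result = 0
(y → z): 0.4 ≤ 0.7, so result = 1
¬(y → z): Gödel ¬ of 1 = 0 (operand ≠ 0)
(((y ∨ w) → ¬x) ∧ ¬(y → z)) = min(0, 0) = 0
¬z: Gödel ¬ of 0.7 = 0 (operand ≠ 0)
((((y ∨ w) → ¬x) ∧ ¬(y → z)) → ¬z): 0 ≤ 0, so result = 1
¬((((y ∨ w) → ¬x) ∧ ¬(y → z)) → ¬z): Gödel ¬ of 1 = 0 (operand ≠ 0)
((x → w) ∧ ¬((((y ∨ w) → ¬x) ∧ ¬(y → z)) → ¬z)) = min(0.1, 0) = 0
¬y: Gödel ¬ of 0.4 = 0 (operand ≠ 0)
(x → ¬y): 0.8 > 0, so result = 0
(x ∨ y) = max(0.8, 0.4) = 0.8
((x ∨ y) ∨ y) = max(0.8, 0.4) = 0.8
((x → ¬y) ∨ ((x ∨ y) ∨ y)) = max(0, 0.8) = 0.8
(((x → w) ∧ ¬((((y ∨ w) → ¬x) ∧ ¬(y → z)) → ¬z)) ∨ ((x → ¬y) ∨ ((x ∨ y) ∨ y))) = max(0, 0.8) = 0.8
((((x → w) ∧ ¬((((y ∨ w) → ¬x) ∧ ¬(y → z)) → ¬z)) ∨ ((x → ¬y) ∨ ((x ∨ y) ∨ y))) → y): 0.8 > 0.4, so result = 0.4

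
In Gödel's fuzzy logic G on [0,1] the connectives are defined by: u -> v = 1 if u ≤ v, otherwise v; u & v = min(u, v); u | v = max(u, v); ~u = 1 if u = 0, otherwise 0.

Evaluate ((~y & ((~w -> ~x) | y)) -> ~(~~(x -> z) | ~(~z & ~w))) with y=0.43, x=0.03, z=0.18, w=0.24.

1.00

~y: Gödel ¬ of 0.43 = 0 (operand ≠ 0)
~w: Gödel ¬ of 0.24 = 0 (operand ≠ 0)
~x: Gödel ¬ of 0.03 = 0 (operand ≠ 0)
(~w -> ~x): 0 ≤ 0, so result = 1
((~w -> ~x) | y) = max(1, 0.43) = 1
(~y & ((~w -> ~x) | y)) = min(0, 1) = 0
(x -> z): 0.03 ≤ 0.18, so result = 1
~(x -> z): Gödel ¬ of 1 = 0 (operand ≠ 0)
~~(x -> z): Gödel ¬ of 0 = 1 (operand is 0)
~z: Gödel ¬ of 0.18 = 0 (operand ≠ 0)
~w: Gödel ¬ of 0.24 = 0 (operand ≠ 0)
(~z & ~w) = min(0, 0) = 0
~(~z & ~w): Gödel ¬ of 0 = 1 (operand is 0)
(~~(x -> z) | ~(~z & ~w)) = max(1, 1) = 1
~(~~(x -> z) | ~(~z & ~w)): Gödel ¬ of 1 = 0 (operand ≠ 0)
((~y & ((~w -> ~x) | y)) -> ~(~~(x -> z) | ~(~z & ~w))): 0 ≤ 0, so result = 1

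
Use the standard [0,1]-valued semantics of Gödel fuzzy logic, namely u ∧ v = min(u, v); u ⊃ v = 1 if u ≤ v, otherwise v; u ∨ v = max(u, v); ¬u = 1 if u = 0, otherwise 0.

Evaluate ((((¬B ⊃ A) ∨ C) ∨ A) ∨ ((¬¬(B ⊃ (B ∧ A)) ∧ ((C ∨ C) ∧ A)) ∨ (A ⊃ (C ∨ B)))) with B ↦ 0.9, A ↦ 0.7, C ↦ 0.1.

1.00

¬B: Gödel ¬ of 0.9 = 0 (operand ≠ 0)
(¬B ⊃ A): 0 ≤ 0.7, so result = 1
((¬B ⊃ A) ∨ C) = max(1, 0.1) = 1
(((¬B ⊃ A) ∨ C) ∨ A) = max(1, 0.7) = 1
(B ∧ A) = min(0.9, 0.7) = 0.7
(B ⊃ (B ∧ A)): 0.9 > 0.7, so result = 0.7
¬(B ⊃ (B ∧ A)): Gödel ¬ of 0.7 = 0 (operand ≠ 0)
¬¬(B ⊃ (B ∧ A)): Gödel ¬ of 0 = 1 (operand is 0)
(C ∨ C) = max(0.1, 0.1) = 0.1
((C ∨ C) ∧ A) = min(0.1, 0.7) = 0.1
(¬¬(B ⊃ (B ∧ A)) ∧ ((C ∨ C) ∧ A)) = min(1, 0.1) = 0.1
(C ∨ B) = max(0.1, 0.9) = 0.9
(A ⊃ (C ∨ B)): 0.7 ≤ 0.9, so result = 1
((¬¬(B ⊃ (B ∧ A)) ∧ ((C ∨ C) ∧ A)) ∨ (A ⊃ (C ∨ B))) = max(0.1, 1) = 1
((((¬B ⊃ A) ∨ C) ∨ A) ∨ ((¬¬(B ⊃ (B ∧ A)) ∧ ((C ∨ C) ∧ A)) ∨ (A ⊃ (C ∨ B)))) = max(1, 1) = 1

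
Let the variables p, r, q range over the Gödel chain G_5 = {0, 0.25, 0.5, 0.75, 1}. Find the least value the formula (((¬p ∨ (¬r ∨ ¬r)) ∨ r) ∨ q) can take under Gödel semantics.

0.25

The minimum is attained at p = 0.25, r = 0.25, q = 0:
  ¬p: Gödel ¬ of 0.25 = 0 (operand ≠ 0)
  ¬r: Gödel ¬ of 0.25 = 0 (operand ≠ 0)
  ¬r: Gödel ¬ of 0.25 = 0 (operand ≠ 0)
  (¬r ∨ ¬r) = max(0, 0) = 0
  (¬p ∨ (¬r ∨ ¬r)) = max(0, 0) = 0
  ((¬p ∨ (¬r ∨ ¬r)) ∨ r) = max(0, 0.25) = 0.25
  (((¬p ∨ (¬r ∨ ¬r)) ∨ r) ∨ q) = max(0.25, 0) = 0.25
Checking all 125 assignments confirms none give a value below 0.25.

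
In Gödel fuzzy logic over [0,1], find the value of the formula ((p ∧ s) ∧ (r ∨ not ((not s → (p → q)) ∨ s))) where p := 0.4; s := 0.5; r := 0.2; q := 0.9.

(p ∧ s) = min(0.4, 0.5) = 0.4
not s: Gödel ¬ of 0.5 = 0 (operand ≠ 0)
(p → q): 0.4 ≤ 0.9, so result = 1
(not s → (p → q)): 0 ≤ 1, so result = 1
((not s → (p → q)) ∨ s) = max(1, 0.5) = 1
not ((not s → (p → q)) ∨ s): Gödel ¬ of 1 = 0 (operand ≠ 0)
(r ∨ not ((not s → (p → q)) ∨ s)) = max(0.2, 0) = 0.2
((p ∧ s) ∧ (r ∨ not ((not s → (p → q)) ∨ s))) = min(0.4, 0.2) = 0.2

0.20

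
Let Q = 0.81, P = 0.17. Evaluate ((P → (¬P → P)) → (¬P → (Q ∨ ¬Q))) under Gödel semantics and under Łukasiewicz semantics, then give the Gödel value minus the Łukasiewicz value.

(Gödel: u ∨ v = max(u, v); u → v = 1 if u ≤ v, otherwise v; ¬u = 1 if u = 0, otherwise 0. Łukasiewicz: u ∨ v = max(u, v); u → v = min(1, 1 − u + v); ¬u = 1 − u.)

Gödel evaluation:
  ¬P: Gödel ¬ of 0.17 = 0 (operand ≠ 0)
  (¬P → P): 0 ≤ 0.17, so result = 1
  (P → (¬P → P)): 0.17 ≤ 1, so result = 1
  ¬P: Gödel ¬ of 0.17 = 0 (operand ≠ 0)
  ¬Q: Gödel ¬ of 0.81 = 0 (operand ≠ 0)
  (Q ∨ ¬Q) = max(0.81, 0) = 0.81
  (¬P → (Q ∨ ¬Q)): 0 ≤ 0.81, so result = 1
  ((P → (¬P → P)) → (¬P → (Q ∨ ¬Q))): 1 ≤ 1, so result = 1
  Gödel value = 1
Łukasiewicz evaluation:
  ¬P: Łukasiewicz ¬ gives 1 − 0.17 = 0.83
  (¬P → P): min(1, 1 − 0.83 + 0.17) = 0.34
  (P → (¬P → P)): min(1, 1 − 0.17 + 0.34) = 1
  ¬P: Łukasiewicz ¬ gives 1 − 0.17 = 0.83
  ¬Q: Łukasiewicz ¬ gives 1 − 0.81 = 0.19
  (Q ∨ ¬Q) = max(0.81, 0.19) = 0.81
  (¬P → (Q ∨ ¬Q)): min(1, 1 − 0.83 + 0.81) = 0.98
  ((P → (¬P → P)) → (¬P → (Q ∨ ¬Q))): min(1, 1 − 1 + 0.98) = 0.98
  Łukasiewicz value = 0.98
Difference: 1 − 0.98 = 0.02

0.02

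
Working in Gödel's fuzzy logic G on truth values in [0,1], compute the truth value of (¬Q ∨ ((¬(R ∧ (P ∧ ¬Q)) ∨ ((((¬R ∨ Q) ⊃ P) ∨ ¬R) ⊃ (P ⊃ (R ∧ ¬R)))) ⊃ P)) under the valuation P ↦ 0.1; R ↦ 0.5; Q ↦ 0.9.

¬Q: Gödel ¬ of 0.9 = 0 (operand ≠ 0)
¬Q: Gödel ¬ of 0.9 = 0 (operand ≠ 0)
(P ∧ ¬Q) = min(0.1, 0) = 0
(R ∧ (P ∧ ¬Q)) = min(0.5, 0) = 0
¬(R ∧ (P ∧ ¬Q)): Gödel ¬ of 0 = 1 (operand is 0)
¬R: Gödel ¬ of 0.5 = 0 (operand ≠ 0)
(¬R ∨ Q) = max(0, 0.9) = 0.9
((¬R ∨ Q) ⊃ P): 0.9 > 0.1, so result = 0.1
¬R: Gödel ¬ of 0.5 = 0 (operand ≠ 0)
(((¬R ∨ Q) ⊃ P) ∨ ¬R) = max(0.1, 0) = 0.1
¬R: Gödel ¬ of 0.5 = 0 (operand ≠ 0)
(R ∧ ¬R) = min(0.5, 0) = 0
(P ⊃ (R ∧ ¬R)): 0.1 > 0, so result = 0
((((¬R ∨ Q) ⊃ P) ∨ ¬R) ⊃ (P ⊃ (R ∧ ¬R))): 0.1 > 0, so result = 0
(¬(R ∧ (P ∧ ¬Q)) ∨ ((((¬R ∨ Q) ⊃ P) ∨ ¬R) ⊃ (P ⊃ (R ∧ ¬R)))) = max(1, 0) = 1
((¬(R ∧ (P ∧ ¬Q)) ∨ ((((¬R ∨ Q) ⊃ P) ∨ ¬R) ⊃ (P ⊃ (R ∧ ¬R)))) ⊃ P): 1 > 0.1, so result = 0.1
(¬Q ∨ ((¬(R ∧ (P ∧ ¬Q)) ∨ ((((¬R ∨ Q) ⊃ P) ∨ ¬R) ⊃ (P ⊃ (R ∧ ¬R)))) ⊃ P)) = max(0, 0.1) = 0.1

0.10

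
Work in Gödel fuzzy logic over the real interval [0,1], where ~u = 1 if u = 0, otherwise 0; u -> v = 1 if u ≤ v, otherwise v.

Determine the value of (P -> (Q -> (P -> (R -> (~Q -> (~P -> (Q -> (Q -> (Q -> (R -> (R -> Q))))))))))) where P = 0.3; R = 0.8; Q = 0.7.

1.00

~Q: Gödel ¬ of 0.7 = 0 (operand ≠ 0)
~P: Gödel ¬ of 0.3 = 0 (operand ≠ 0)
(R -> Q): 0.8 > 0.7, so result = 0.7
(R -> (R -> Q)): 0.8 > 0.7, so result = 0.7
(Q -> (R -> (R -> Q))): 0.7 ≤ 0.7, so result = 1
(Q -> (Q -> (R -> (R -> Q)))): 0.7 ≤ 1, so result = 1
(Q -> (Q -> (Q -> (R -> (R -> Q))))): 0.7 ≤ 1, so result = 1
(~P -> (Q -> (Q -> (Q -> (R -> (R -> Q)))))): 0 ≤ 1, so result = 1
(~Q -> (~P -> (Q -> (Q -> (Q -> (R -> (R -> Q))))))): 0 ≤ 1, so result = 1
(R -> (~Q -> (~P -> (Q -> (Q -> (Q -> (R -> (R -> Q)))))))): 0.8 ≤ 1, so result = 1
(P -> (R -> (~Q -> (~P -> (Q -> (Q -> (Q -> (R -> (R -> Q))))))))): 0.3 ≤ 1, so result = 1
(Q -> (P -> (R -> (~Q -> (~P -> (Q -> (Q -> (Q -> (R -> (R -> Q)))))))))): 0.7 ≤ 1, so result = 1
(P -> (Q -> (P -> (R -> (~Q -> (~P -> (Q -> (Q -> (Q -> (R -> (R -> Q))))))))))): 0.3 ≤ 1, so result = 1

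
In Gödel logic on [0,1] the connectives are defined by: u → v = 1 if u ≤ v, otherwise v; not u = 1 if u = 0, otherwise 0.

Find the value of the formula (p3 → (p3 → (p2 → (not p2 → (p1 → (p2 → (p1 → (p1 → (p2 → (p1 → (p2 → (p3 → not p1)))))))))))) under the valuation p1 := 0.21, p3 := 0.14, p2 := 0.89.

not p2: Gödel ¬ of 0.89 = 0 (operand ≠ 0)
not p1: Gödel ¬ of 0.21 = 0 (operand ≠ 0)
(p3 → not p1): 0.14 > 0, so result = 0
(p2 → (p3 → not p1)): 0.89 > 0, so result = 0
(p1 → (p2 → (p3 → not p1))): 0.21 > 0, so result = 0
(p2 → (p1 → (p2 → (p3 → not p1)))): 0.89 > 0, so result = 0
(p1 → (p2 → (p1 → (p2 → (p3 → not p1))))): 0.21 > 0, so result = 0
(p1 → (p1 → (p2 → (p1 → (p2 → (p3 → not p1)))))): 0.21 > 0, so result = 0
(p2 → (p1 → (p1 → (p2 → (p1 → (p2 → (p3 → not p1))))))): 0.89 > 0, so result = 0
(p1 → (p2 → (p1 → (p1 → (p2 → (p1 → (p2 → (p3 → not p1)))))))): 0.21 > 0, so result = 0
(not p2 → (p1 → (p2 → (p1 → (p1 → (p2 → (p1 → (p2 → (p3 → not p1))))))))): 0 ≤ 0, so result = 1
(p2 → (not p2 → (p1 → (p2 → (p1 → (p1 → (p2 → (p1 → (p2 → (p3 → not p1)))))))))): 0.89 ≤ 1, so result = 1
(p3 → (p2 → (not p2 → (p1 → (p2 → (p1 → (p1 → (p2 → (p1 → (p2 → (p3 → not p1))))))))))): 0.14 ≤ 1, so result = 1
(p3 → (p3 → (p2 → (not p2 → (p1 → (p2 → (p1 → (p1 → (p2 → (p1 → (p2 → (p3 → not p1)))))))))))): 0.14 ≤ 1, so result = 1

1.00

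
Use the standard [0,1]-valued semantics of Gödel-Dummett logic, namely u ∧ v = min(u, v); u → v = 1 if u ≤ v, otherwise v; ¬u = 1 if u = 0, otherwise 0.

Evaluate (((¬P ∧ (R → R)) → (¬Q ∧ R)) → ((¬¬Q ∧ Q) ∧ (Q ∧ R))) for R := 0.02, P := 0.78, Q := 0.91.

¬P: Gödel ¬ of 0.78 = 0 (operand ≠ 0)
(R → R): 0.02 ≤ 0.02, so result = 1
(¬P ∧ (R → R)) = min(0, 1) = 0
¬Q: Gödel ¬ of 0.91 = 0 (operand ≠ 0)
(¬Q ∧ R) = min(0, 0.02) = 0
((¬P ∧ (R → R)) → (¬Q ∧ R)): 0 ≤ 0, so result = 1
¬Q: Gödel ¬ of 0.91 = 0 (operand ≠ 0)
¬¬Q: Gödel ¬ of 0 = 1 (operand is 0)
(¬¬Q ∧ Q) = min(1, 0.91) = 0.91
(Q ∧ R) = min(0.91, 0.02) = 0.02
((¬¬Q ∧ Q) ∧ (Q ∧ R)) = min(0.91, 0.02) = 0.02
(((¬P ∧ (R → R)) → (¬Q ∧ R)) → ((¬¬Q ∧ Q) ∧ (Q ∧ R))): 1 > 0.02, so result = 0.02

0.02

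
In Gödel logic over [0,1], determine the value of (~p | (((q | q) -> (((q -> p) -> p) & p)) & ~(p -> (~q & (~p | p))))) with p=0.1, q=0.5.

~p: Gödel ¬ of 0.1 = 0 (operand ≠ 0)
(q | q) = max(0.5, 0.5) = 0.5
(q -> p): 0.5 > 0.1, so result = 0.1
((q -> p) -> p): 0.1 ≤ 0.1, so result = 1
(((q -> p) -> p) & p) = min(1, 0.1) = 0.1
((q | q) -> (((q -> p) -> p) & p)): 0.5 > 0.1, so result = 0.1
~q: Gödel ¬ of 0.5 = 0 (operand ≠ 0)
~p: Gödel ¬ of 0.1 = 0 (operand ≠ 0)
(~p | p) = max(0, 0.1) = 0.1
(~q & (~p | p)) = min(0, 0.1) = 0
(p -> (~q & (~p | p))): 0.1 > 0, so result = 0
~(p -> (~q & (~p | p))): Gödel ¬ of 0 = 1 (operand is 0)
(((q | q) -> (((q -> p) -> p) & p)) & ~(p -> (~q & (~p | p)))) = min(0.1, 1) = 0.1
(~p | (((q | q) -> (((q -> p) -> p) & p)) & ~(p -> (~q & (~p | p))))) = max(0, 0.1) = 0.1

0.10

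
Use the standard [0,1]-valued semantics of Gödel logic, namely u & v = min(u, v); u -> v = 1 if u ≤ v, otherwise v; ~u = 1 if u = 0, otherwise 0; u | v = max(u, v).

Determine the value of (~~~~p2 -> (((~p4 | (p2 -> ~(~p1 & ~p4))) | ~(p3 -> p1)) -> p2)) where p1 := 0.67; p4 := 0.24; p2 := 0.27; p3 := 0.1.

0.27

~p2: Gödel ¬ of 0.27 = 0 (operand ≠ 0)
~~p2: Gödel ¬ of 0 = 1 (operand is 0)
~~~p2: Gödel ¬ of 1 = 0 (operand ≠ 0)
~~~~p2: Gödel ¬ of 0 = 1 (operand is 0)
~p4: Gödel ¬ of 0.24 = 0 (operand ≠ 0)
~p1: Gödel ¬ of 0.67 = 0 (operand ≠ 0)
~p4: Gödel ¬ of 0.24 = 0 (operand ≠ 0)
(~p1 & ~p4) = min(0, 0) = 0
~(~p1 & ~p4): Gödel ¬ of 0 = 1 (operand is 0)
(p2 -> ~(~p1 & ~p4)): 0.27 ≤ 1, so result = 1
(~p4 | (p2 -> ~(~p1 & ~p4))) = max(0, 1) = 1
(p3 -> p1): 0.1 ≤ 0.67, so result = 1
~(p3 -> p1): Gödel ¬ of 1 = 0 (operand ≠ 0)
((~p4 | (p2 -> ~(~p1 & ~p4))) | ~(p3 -> p1)) = max(1, 0) = 1
(((~p4 | (p2 -> ~(~p1 & ~p4))) | ~(p3 -> p1)) -> p2): 1 > 0.27, so result = 0.27
(~~~~p2 -> (((~p4 | (p2 -> ~(~p1 & ~p4))) | ~(p3 -> p1)) -> p2)): 1 > 0.27, so result = 0.27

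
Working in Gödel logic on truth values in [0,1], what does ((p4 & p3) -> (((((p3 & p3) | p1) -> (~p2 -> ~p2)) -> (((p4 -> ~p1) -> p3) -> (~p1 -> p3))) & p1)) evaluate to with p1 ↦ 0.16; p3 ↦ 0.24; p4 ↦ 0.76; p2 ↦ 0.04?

0.16

(p4 & p3) = min(0.76, 0.24) = 0.24
(p3 & p3) = min(0.24, 0.24) = 0.24
((p3 & p3) | p1) = max(0.24, 0.16) = 0.24
~p2: Gödel ¬ of 0.04 = 0 (operand ≠ 0)
~p2: Gödel ¬ of 0.04 = 0 (operand ≠ 0)
(~p2 -> ~p2): 0 ≤ 0, so result = 1
(((p3 & p3) | p1) -> (~p2 -> ~p2)): 0.24 ≤ 1, so result = 1
~p1: Gödel ¬ of 0.16 = 0 (operand ≠ 0)
(p4 -> ~p1): 0.76 > 0, so result = 0
((p4 -> ~p1) -> p3): 0 ≤ 0.24, so result = 1
~p1: Gödel ¬ of 0.16 = 0 (operand ≠ 0)
(~p1 -> p3): 0 ≤ 0.24, so result = 1
(((p4 -> ~p1) -> p3) -> (~p1 -> p3)): 1 ≤ 1, so result = 1
((((p3 & p3) | p1) -> (~p2 -> ~p2)) -> (((p4 -> ~p1) -> p3) -> (~p1 -> p3))): 1 ≤ 1, so result = 1
(((((p3 & p3) | p1) -> (~p2 -> ~p2)) -> (((p4 -> ~p1) -> p3) -> (~p1 -> p3))) & p1) = min(1, 0.16) = 0.16
((p4 & p3) -> (((((p3 & p3) | p1) -> (~p2 -> ~p2)) -> (((p4 -> ~p1) -> p3) -> (~p1 -> p3))) & p1)): 0.24 > 0.16, so result = 0.16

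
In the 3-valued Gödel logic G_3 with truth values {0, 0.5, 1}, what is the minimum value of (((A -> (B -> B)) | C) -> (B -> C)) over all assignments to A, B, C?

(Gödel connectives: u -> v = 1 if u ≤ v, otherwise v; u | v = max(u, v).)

0.00

The minimum is attained at A = 0, B = 0.5, C = 0:
  (B -> B): 0.5 ≤ 0.5, so result = 1
  (A -> (B -> B)): 0 ≤ 1, so result = 1
  ((A -> (B -> B)) | C) = max(1, 0) = 1
  (B -> C): 0.5 > 0, so result = 0
  (((A -> (B -> B)) | C) -> (B -> C)): 1 > 0, so result = 0
Checking all 27 assignments confirms none give a value below 0.00.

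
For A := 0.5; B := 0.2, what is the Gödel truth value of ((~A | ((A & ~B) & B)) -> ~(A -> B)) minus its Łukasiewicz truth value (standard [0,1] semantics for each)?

0.20

Gödel evaluation:
  ~A: Gödel ¬ of 0.5 = 0 (operand ≠ 0)
  ~B: Gödel ¬ of 0.2 = 0 (operand ≠ 0)
  (A & ~B) = min(0.5, 0) = 0
  ((A & ~B) & B) = min(0, 0.2) = 0
  (~A | ((A & ~B) & B)) = max(0, 0) = 0
  (A -> B): 0.5 > 0.2, so result = 0.2
  ~(A -> B): Gödel ¬ of 0.2 = 0 (operand ≠ 0)
  ((~A | ((A & ~B) & B)) -> ~(A -> B)): 0 ≤ 0, so result = 1
  Gödel value = 1
Łukasiewicz evaluation:
  ~A: Łukasiewicz ¬ gives 1 − 0.5 = 0.5
  ~B: Łukasiewicz ¬ gives 1 − 0.2 = 0.8
  (A & ~B) = min(0.5, 0.8) = 0.5
  ((A & ~B) & B) = min(0.5, 0.2) = 0.2
  (~A | ((A & ~B) & B)) = max(0.5, 0.2) = 0.5
  (A -> B): min(1, 1 − 0.5 + 0.2) = 0.7
  ~(A -> B): Łukasiewicz ¬ gives 1 − 0.7 = 0.3
  ((~A | ((A & ~B) & B)) -> ~(A -> B)): min(1, 1 − 0.5 + 0.3) = 0.8
  Łukasiewicz value = 0.8
Difference: 1 − 0.8 = 0.20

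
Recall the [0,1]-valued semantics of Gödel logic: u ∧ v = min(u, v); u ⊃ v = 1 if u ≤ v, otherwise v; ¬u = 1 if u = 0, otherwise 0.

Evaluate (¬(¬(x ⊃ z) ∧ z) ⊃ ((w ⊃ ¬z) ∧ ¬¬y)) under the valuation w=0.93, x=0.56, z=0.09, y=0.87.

0.00

(x ⊃ z): 0.56 > 0.09, so result = 0.09
¬(x ⊃ z): Gödel ¬ of 0.09 = 0 (operand ≠ 0)
(¬(x ⊃ z) ∧ z) = min(0, 0.09) = 0
¬(¬(x ⊃ z) ∧ z): Gödel ¬ of 0 = 1 (operand is 0)
¬z: Gödel ¬ of 0.09 = 0 (operand ≠ 0)
(w ⊃ ¬z): 0.93 > 0, so result = 0
¬y: Gödel ¬ of 0.87 = 0 (operand ≠ 0)
¬¬y: Gödel ¬ of 0 = 1 (operand is 0)
((w ⊃ ¬z) ∧ ¬¬y) = min(0, 1) = 0
(¬(¬(x ⊃ z) ∧ z) ⊃ ((w ⊃ ¬z) ∧ ¬¬y)): 1 > 0, so result = 0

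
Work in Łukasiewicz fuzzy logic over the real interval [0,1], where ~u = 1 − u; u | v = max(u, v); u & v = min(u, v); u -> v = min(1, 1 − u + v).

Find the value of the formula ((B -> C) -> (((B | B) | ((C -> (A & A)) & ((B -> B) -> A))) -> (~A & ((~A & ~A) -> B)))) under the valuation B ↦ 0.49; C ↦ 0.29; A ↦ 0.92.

0.36

(B -> C): min(1, 1 − 0.49 + 0.29) = 0.8
(B | B) = max(0.49, 0.49) = 0.49
(A & A) = min(0.92, 0.92) = 0.92
(C -> (A & A)): min(1, 1 − 0.29 + 0.92) = 1
(B -> B): min(1, 1 − 0.49 + 0.49) = 1
((B -> B) -> A): min(1, 1 − 1 + 0.92) = 0.92
((C -> (A & A)) & ((B -> B) -> A)) = min(1, 0.92) = 0.92
((B | B) | ((C -> (A & A)) & ((B -> B) -> A))) = max(0.49, 0.92) = 0.92
~A: Łukasiewicz ¬ gives 1 − 0.92 = 0.08
~A: Łukasiewicz ¬ gives 1 − 0.92 = 0.08
~A: Łukasiewicz ¬ gives 1 − 0.92 = 0.08
(~A & ~A) = min(0.08, 0.08) = 0.08
((~A & ~A) -> B): min(1, 1 − 0.08 + 0.49) = 1
(~A & ((~A & ~A) -> B)) = min(0.08, 1) = 0.08
(((B | B) | ((C -> (A & A)) & ((B -> B) -> A))) -> (~A & ((~A & ~A) -> B))): min(1, 1 − 0.92 + 0.08) = 0.16
((B -> C) -> (((B | B) | ((C -> (A & A)) & ((B -> B) -> A))) -> (~A & ((~A & ~A) -> B)))): min(1, 1 − 0.8 + 0.16) = 0.36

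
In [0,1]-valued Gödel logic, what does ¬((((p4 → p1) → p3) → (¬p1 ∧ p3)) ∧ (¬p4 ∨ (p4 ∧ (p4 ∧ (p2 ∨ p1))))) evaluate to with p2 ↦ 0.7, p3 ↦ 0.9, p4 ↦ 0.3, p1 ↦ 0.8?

(p4 → p1): 0.3 ≤ 0.8, so result = 1
((p4 → p1) → p3): 1 > 0.9, so result = 0.9
¬p1: Gödel ¬ of 0.8 = 0 (operand ≠ 0)
(¬p1 ∧ p3) = min(0, 0.9) = 0
(((p4 → p1) → p3) → (¬p1 ∧ p3)): 0.9 > 0, so result = 0
¬p4: Gödel ¬ of 0.3 = 0 (operand ≠ 0)
(p2 ∨ p1) = max(0.7, 0.8) = 0.8
(p4 ∧ (p2 ∨ p1)) = min(0.3, 0.8) = 0.3
(p4 ∧ (p4 ∧ (p2 ∨ p1))) = min(0.3, 0.3) = 0.3
(¬p4 ∨ (p4 ∧ (p4 ∧ (p2 ∨ p1)))) = max(0, 0.3) = 0.3
((((p4 → p1) → p3) → (¬p1 ∧ p3)) ∧ (¬p4 ∨ (p4 ∧ (p4 ∧ (p2 ∨ p1))))) = min(0, 0.3) = 0
¬((((p4 → p1) → p3) → (¬p1 ∧ p3)) ∧ (¬p4 ∨ (p4 ∧ (p4 ∧ (p2 ∨ p1))))): Gödel ¬ of 0 = 1 (operand is 0)

1.00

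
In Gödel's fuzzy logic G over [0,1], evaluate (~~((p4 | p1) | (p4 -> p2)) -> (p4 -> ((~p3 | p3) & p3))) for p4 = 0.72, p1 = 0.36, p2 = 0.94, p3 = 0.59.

(p4 | p1) = max(0.72, 0.36) = 0.72
(p4 -> p2): 0.72 ≤ 0.94, so result = 1
((p4 | p1) | (p4 -> p2)) = max(0.72, 1) = 1
~((p4 | p1) | (p4 -> p2)): Gödel ¬ of 1 = 0 (operand ≠ 0)
~~((p4 | p1) | (p4 -> p2)): Gödel ¬ of 0 = 1 (operand is 0)
~p3: Gödel ¬ of 0.59 = 0 (operand ≠ 0)
(~p3 | p3) = max(0, 0.59) = 0.59
((~p3 | p3) & p3) = min(0.59, 0.59) = 0.59
(p4 -> ((~p3 | p3) & p3)): 0.72 > 0.59, so result = 0.59
(~~((p4 | p1) | (p4 -> p2)) -> (p4 -> ((~p3 | p3) & p3))): 1 > 0.59, so result = 0.59

0.59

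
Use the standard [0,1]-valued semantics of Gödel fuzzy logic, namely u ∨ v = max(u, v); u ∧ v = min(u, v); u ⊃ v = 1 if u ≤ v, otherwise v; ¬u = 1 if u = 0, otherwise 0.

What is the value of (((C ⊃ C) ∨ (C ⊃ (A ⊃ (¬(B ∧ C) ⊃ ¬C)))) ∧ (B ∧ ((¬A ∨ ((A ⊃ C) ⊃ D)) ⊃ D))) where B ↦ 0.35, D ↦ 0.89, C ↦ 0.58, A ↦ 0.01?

(C ⊃ C): 0.58 ≤ 0.58, so result = 1
(B ∧ C) = min(0.35, 0.58) = 0.35
¬(B ∧ C): Gödel ¬ of 0.35 = 0 (operand ≠ 0)
¬C: Gödel ¬ of 0.58 = 0 (operand ≠ 0)
(¬(B ∧ C) ⊃ ¬C): 0 ≤ 0, so result = 1
(A ⊃ (¬(B ∧ C) ⊃ ¬C)): 0.01 ≤ 1, so result = 1
(C ⊃ (A ⊃ (¬(B ∧ C) ⊃ ¬C))): 0.58 ≤ 1, so result = 1
((C ⊃ C) ∨ (C ⊃ (A ⊃ (¬(B ∧ C) ⊃ ¬C)))) = max(1, 1) = 1
¬A: Gödel ¬ of 0.01 = 0 (operand ≠ 0)
(A ⊃ C): 0.01 ≤ 0.58, so result = 1
((A ⊃ C) ⊃ D): 1 > 0.89, so result = 0.89
(¬A ∨ ((A ⊃ C) ⊃ D)) = max(0, 0.89) = 0.89
((¬A ∨ ((A ⊃ C) ⊃ D)) ⊃ D): 0.89 ≤ 0.89, so result = 1
(B ∧ ((¬A ∨ ((A ⊃ C) ⊃ D)) ⊃ D)) = min(0.35, 1) = 0.35
(((C ⊃ C) ∨ (C ⊃ (A ⊃ (¬(B ∧ C) ⊃ ¬C)))) ∧ (B ∧ ((¬A ∨ ((A ⊃ C) ⊃ D)) ⊃ D))) = min(1, 0.35) = 0.35

0.35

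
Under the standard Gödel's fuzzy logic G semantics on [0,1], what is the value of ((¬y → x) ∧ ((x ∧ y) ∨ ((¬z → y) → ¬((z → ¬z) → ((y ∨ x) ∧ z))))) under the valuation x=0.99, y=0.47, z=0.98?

0.47

¬y: Gödel ¬ of 0.47 = 0 (operand ≠ 0)
(¬y → x): 0 ≤ 0.99, so result = 1
(x ∧ y) = min(0.99, 0.47) = 0.47
¬z: Gödel ¬ of 0.98 = 0 (operand ≠ 0)
(¬z → y): 0 ≤ 0.47, so result = 1
¬z: Gödel ¬ of 0.98 = 0 (operand ≠ 0)
(z → ¬z): 0.98 > 0, so result = 0
(y ∨ x) = max(0.47, 0.99) = 0.99
((y ∨ x) ∧ z) = min(0.99, 0.98) = 0.98
((z → ¬z) → ((y ∨ x) ∧ z)): 0 ≤ 0.98, so result = 1
¬((z → ¬z) → ((y ∨ x) ∧ z)): Gödel ¬ of 1 = 0 (operand ≠ 0)
((¬z → y) → ¬((z → ¬z) → ((y ∨ x) ∧ z))): 1 > 0, so result = 0
((x ∧ y) ∨ ((¬z → y) → ¬((z → ¬z) → ((y ∨ x) ∧ z)))) = max(0.47, 0) = 0.47
((¬y → x) ∧ ((x ∧ y) ∨ ((¬z → y) → ¬((z → ¬z) → ((y ∨ x) ∧ z))))) = min(1, 0.47) = 0.47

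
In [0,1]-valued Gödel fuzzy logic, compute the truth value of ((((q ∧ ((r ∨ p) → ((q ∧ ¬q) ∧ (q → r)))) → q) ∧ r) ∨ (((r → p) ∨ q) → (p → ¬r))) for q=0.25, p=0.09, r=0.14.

(r ∨ p) = max(0.14, 0.09) = 0.14
¬q: Gödel ¬ of 0.25 = 0 (operand ≠ 0)
(q ∧ ¬q) = min(0.25, 0) = 0
(q → r): 0.25 > 0.14, so result = 0.14
((q ∧ ¬q) ∧ (q → r)) = min(0, 0.14) = 0
((r ∨ p) → ((q ∧ ¬q) ∧ (q → r))): 0.14 > 0, so result = 0
(q ∧ ((r ∨ p) → ((q ∧ ¬q) ∧ (q → r)))) = min(0.25, 0) = 0
((q ∧ ((r ∨ p) → ((q ∧ ¬q) ∧ (q → r)))) → q): 0 ≤ 0.25, so result = 1
(((q ∧ ((r ∨ p) → ((q ∧ ¬q) ∧ (q → r)))) → q) ∧ r) = min(1, 0.14) = 0.14
(r → p): 0.14 > 0.09, so result = 0.09
((r → p) ∨ q) = max(0.09, 0.25) = 0.25
¬r: Gödel ¬ of 0.14 = 0 (operand ≠ 0)
(p → ¬r): 0.09 > 0, so result = 0
(((r → p) ∨ q) → (p → ¬r)): 0.25 > 0, so result = 0
((((q ∧ ((r ∨ p) → ((q ∧ ¬q) ∧ (q → r)))) → q) ∧ r) ∨ (((r → p) ∨ q) → (p → ¬r))) = max(0.14, 0) = 0.14

0.14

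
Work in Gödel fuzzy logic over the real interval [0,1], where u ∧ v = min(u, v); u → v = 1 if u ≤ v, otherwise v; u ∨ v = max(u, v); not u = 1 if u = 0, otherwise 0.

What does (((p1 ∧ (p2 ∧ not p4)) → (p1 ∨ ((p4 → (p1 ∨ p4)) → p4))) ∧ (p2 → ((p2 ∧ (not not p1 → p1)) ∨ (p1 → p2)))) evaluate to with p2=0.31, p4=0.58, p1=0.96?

1.00

not p4: Gödel ¬ of 0.58 = 0 (operand ≠ 0)
(p2 ∧ not p4) = min(0.31, 0) = 0
(p1 ∧ (p2 ∧ not p4)) = min(0.96, 0) = 0
(p1 ∨ p4) = max(0.96, 0.58) = 0.96
(p4 → (p1 ∨ p4)): 0.58 ≤ 0.96, so result = 1
((p4 → (p1 ∨ p4)) → p4): 1 > 0.58, so result = 0.58
(p1 ∨ ((p4 → (p1 ∨ p4)) → p4)) = max(0.96, 0.58) = 0.96
((p1 ∧ (p2 ∧ not p4)) → (p1 ∨ ((p4 → (p1 ∨ p4)) → p4))): 0 ≤ 0.96, so result = 1
not p1: Gödel ¬ of 0.96 = 0 (operand ≠ 0)
not not p1: Gödel ¬ of 0 = 1 (operand is 0)
(not not p1 → p1): 1 > 0.96, so result = 0.96
(p2 ∧ (not not p1 → p1)) = min(0.31, 0.96) = 0.31
(p1 → p2): 0.96 > 0.31, so result = 0.31
((p2 ∧ (not not p1 → p1)) ∨ (p1 → p2)) = max(0.31, 0.31) = 0.31
(p2 → ((p2 ∧ (not not p1 → p1)) ∨ (p1 → p2))): 0.31 ≤ 0.31, so result = 1
(((p1 ∧ (p2 ∧ not p4)) → (p1 ∨ ((p4 → (p1 ∨ p4)) → p4))) ∧ (p2 → ((p2 ∧ (not not p1 → p1)) ∨ (p1 → p2)))) = min(1, 1) = 1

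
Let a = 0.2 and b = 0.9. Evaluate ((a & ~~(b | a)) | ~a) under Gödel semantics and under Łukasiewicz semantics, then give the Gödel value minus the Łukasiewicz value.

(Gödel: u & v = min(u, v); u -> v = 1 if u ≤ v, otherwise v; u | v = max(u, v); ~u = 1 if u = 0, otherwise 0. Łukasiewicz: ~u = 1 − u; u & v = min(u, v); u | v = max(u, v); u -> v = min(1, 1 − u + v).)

Gödel evaluation:
  (b | a) = max(0.9, 0.2) = 0.9
  ~(b | a): Gödel ¬ of 0.9 = 0 (operand ≠ 0)
  ~~(b | a): Gödel ¬ of 0 = 1 (operand is 0)
  (a & ~~(b | a)) = min(0.2, 1) = 0.2
  ~a: Gödel ¬ of 0.2 = 0 (operand ≠ 0)
  ((a & ~~(b | a)) | ~a) = max(0.2, 0) = 0.2
  Gödel value = 0.2
Łukasiewicz evaluation:
  (b | a) = max(0.9, 0.2) = 0.9
  ~(b | a): Łukasiewicz ¬ gives 1 − 0.9 = 0.1
  ~~(b | a): Łukasiewicz ¬ gives 1 − 0.1 = 0.9
  (a & ~~(b | a)) = min(0.2, 0.9) = 0.2
  ~a: Łukasiewicz ¬ gives 1 − 0.2 = 0.8
  ((a & ~~(b | a)) | ~a) = max(0.2, 0.8) = 0.8
  Łukasiewicz value = 0.8
Difference: 0.2 − 0.8 = -0.60

-0.60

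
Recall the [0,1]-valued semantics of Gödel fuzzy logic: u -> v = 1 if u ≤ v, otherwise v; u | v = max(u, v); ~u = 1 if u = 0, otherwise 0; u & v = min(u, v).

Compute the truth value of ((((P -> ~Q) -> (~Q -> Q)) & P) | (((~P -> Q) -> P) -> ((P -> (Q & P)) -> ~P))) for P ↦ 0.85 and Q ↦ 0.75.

~Q: Gödel ¬ of 0.75 = 0 (operand ≠ 0)
(P -> ~Q): 0.85 > 0, so result = 0
~Q: Gödel ¬ of 0.75 = 0 (operand ≠ 0)
(~Q -> Q): 0 ≤ 0.75, so result = 1
((P -> ~Q) -> (~Q -> Q)): 0 ≤ 1, so result = 1
(((P -> ~Q) -> (~Q -> Q)) & P) = min(1, 0.85) = 0.85
~P: Gödel ¬ of 0.85 = 0 (operand ≠ 0)
(~P -> Q): 0 ≤ 0.75, so result = 1
((~P -> Q) -> P): 1 > 0.85, so result = 0.85
(Q & P) = min(0.75, 0.85) = 0.75
(P -> (Q & P)): 0.85 > 0.75, so result = 0.75
~P: Gödel ¬ of 0.85 = 0 (operand ≠ 0)
((P -> (Q & P)) -> ~P): 0.75 > 0, so result = 0
(((~P -> Q) -> P) -> ((P -> (Q & P)) -> ~P)): 0.85 > 0, so result = 0
((((P -> ~Q) -> (~Q -> Q)) & P) | (((~P -> Q) -> P) -> ((P -> (Q & P)) -> ~P))) = max(0.85, 0) = 0.85

0.85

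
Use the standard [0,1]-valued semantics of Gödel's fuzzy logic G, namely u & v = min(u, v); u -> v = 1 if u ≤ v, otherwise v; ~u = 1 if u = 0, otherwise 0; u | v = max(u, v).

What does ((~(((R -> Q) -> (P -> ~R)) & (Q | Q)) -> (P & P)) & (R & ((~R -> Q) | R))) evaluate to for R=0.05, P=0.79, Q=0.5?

0.05

(R -> Q): 0.05 ≤ 0.5, so result = 1
~R: Gödel ¬ of 0.05 = 0 (operand ≠ 0)
(P -> ~R): 0.79 > 0, so result = 0
((R -> Q) -> (P -> ~R)): 1 > 0, so result = 0
(Q | Q) = max(0.5, 0.5) = 0.5
(((R -> Q) -> (P -> ~R)) & (Q | Q)) = min(0, 0.5) = 0
~(((R -> Q) -> (P -> ~R)) & (Q | Q)): Gödel ¬ of 0 = 1 (operand is 0)
(P & P) = min(0.79, 0.79) = 0.79
(~(((R -> Q) -> (P -> ~R)) & (Q | Q)) -> (P & P)): 1 > 0.79, so result = 0.79
~R: Gödel ¬ of 0.05 = 0 (operand ≠ 0)
(~R -> Q): 0 ≤ 0.5, so result = 1
((~R -> Q) | R) = max(1, 0.05) = 1
(R & ((~R -> Q) | R)) = min(0.05, 1) = 0.05
((~(((R -> Q) -> (P -> ~R)) & (Q | Q)) -> (P & P)) & (R & ((~R -> Q) | R))) = min(0.79, 0.05) = 0.05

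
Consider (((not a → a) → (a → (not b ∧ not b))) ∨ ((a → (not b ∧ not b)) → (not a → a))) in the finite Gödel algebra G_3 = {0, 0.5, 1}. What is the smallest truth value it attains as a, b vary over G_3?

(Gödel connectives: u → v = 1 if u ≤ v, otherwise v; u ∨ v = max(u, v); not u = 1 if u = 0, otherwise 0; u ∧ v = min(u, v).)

1.00

Every assignment gives 1. For instance at a = 0, b = 0:
  not a: Gödel ¬ of 0 = 1 (operand is 0)
  (not a → a): 1 > 0, so result = 0
  not b: Gödel ¬ of 0 = 1 (operand is 0)
  not b: Gödel ¬ of 0 = 1 (operand is 0)
  (not b ∧ not b) = min(1, 1) = 1
  (a → (not b ∧ not b)): 0 ≤ 1, so result = 1
  ((not a → a) → (a → (not b ∧ not b))): 0 ≤ 1, so result = 1
  not b: Gödel ¬ of 0 = 1 (operand is 0)
  not b: Gödel ¬ of 0 = 1 (operand is 0)
  (not b ∧ not b) = min(1, 1) = 1
  (a → (not b ∧ not b)): 0 ≤ 1, so result = 1
  not a: Gödel ¬ of 0 = 1 (operand is 0)
  (not a → a): 1 > 0, so result = 0
  ((a → (not b ∧ not b)) → (not a → a)): 1 > 0, so result = 0
  (((not a → a) → (a → (not b ∧ not b))) ∨ ((a → (not b ∧ not b)) → (not a → a))) = max(1, 0) = 1
All 9 assignments give value 1 — the formula is a G_3-tautology.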